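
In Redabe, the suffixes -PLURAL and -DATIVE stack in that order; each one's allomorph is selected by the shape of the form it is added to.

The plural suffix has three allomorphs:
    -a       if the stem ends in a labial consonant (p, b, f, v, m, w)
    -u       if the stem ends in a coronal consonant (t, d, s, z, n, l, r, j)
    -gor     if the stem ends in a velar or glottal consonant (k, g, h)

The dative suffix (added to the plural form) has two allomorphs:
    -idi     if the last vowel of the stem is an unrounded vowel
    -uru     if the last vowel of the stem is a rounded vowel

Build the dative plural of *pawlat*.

Since the final consonant of *pawlat* is /t/ (coronal), it takes -u, giving *pawlatu*.
The plural form *pawlatu*: last vowel = /u/, a rounded vowel → -uru → *pawlatuuru*.

pawlatuuru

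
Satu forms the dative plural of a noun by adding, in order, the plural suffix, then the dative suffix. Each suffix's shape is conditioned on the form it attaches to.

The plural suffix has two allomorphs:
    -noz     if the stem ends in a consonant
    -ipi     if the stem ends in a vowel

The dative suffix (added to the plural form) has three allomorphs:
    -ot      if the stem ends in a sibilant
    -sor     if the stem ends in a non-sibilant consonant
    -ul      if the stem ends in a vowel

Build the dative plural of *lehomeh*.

lehomehnozot

Since the final sound of *lehomeh* is /h/ (a consonant), it takes -noz, giving *lehomehnoz*.
The plural form *lehomehnoz* — final sound /z/ (a sibilant) → -ot → *lehomehnozot*.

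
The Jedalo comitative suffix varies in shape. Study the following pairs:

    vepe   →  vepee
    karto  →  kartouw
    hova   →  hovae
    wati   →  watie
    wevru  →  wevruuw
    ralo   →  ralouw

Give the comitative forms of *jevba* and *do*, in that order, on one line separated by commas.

jevbae, douw

Looking at the last vowel of each stem: -uw when the last vowel of the stem is a rounded vowel (*karto*, *wevru*, *ralo*); -e when the last vowel of the stem is an unrounded vowel (*vepe*, *hova*, *wati*).
*jevba* — last vowel /a/ (an unrounded vowel) → -e → *jevbae*.
The last vowel of *do* is /o/, which is a rounded vowel, so the suffix is -uw, giving *douw*.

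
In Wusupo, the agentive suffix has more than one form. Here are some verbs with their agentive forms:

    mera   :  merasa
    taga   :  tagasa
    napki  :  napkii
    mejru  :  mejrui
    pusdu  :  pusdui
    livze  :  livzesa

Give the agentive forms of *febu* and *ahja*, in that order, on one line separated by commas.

The pattern is height harmony: -i when the last vowel of the stem is a high vowel (*napki*, *mejru*, *pusdu*); -sa when the last vowel of the stem is a non-high vowel (*mera*, *taga*, *livze*).
*febu*: last vowel = /u/, a high vowel → -i → *febui*.
The last vowel of *ahja* is /a/, which is a non-high vowel, so the suffix is -sa, giving *ahjasa*.

febui, ahjasa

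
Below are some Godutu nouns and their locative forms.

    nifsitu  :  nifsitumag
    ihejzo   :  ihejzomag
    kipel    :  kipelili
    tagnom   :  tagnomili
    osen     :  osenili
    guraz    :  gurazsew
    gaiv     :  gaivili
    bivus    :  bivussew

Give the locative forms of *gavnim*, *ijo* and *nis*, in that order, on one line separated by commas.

Looking at the final sound of each stem: -sew when the stem ends in a sibilant (*guraz*, *bivus*); -ili when the stem ends in a non-sibilant consonant (*kipel*, *tagnom*, *osen*, *gaiv*); -mag when the stem ends in a vowel (*nifsitu*, *ihejzo*).
*gavnim*: final sound = /m/, a non-sibilant consonant → -ili → *gavnimili*.
*ijo* — final sound /o/ (a vowel) → -mag → *ijomag*.
Since the final sound of *nis* is /s/ (a sibilant), it takes -sew, giving *nissew*.

gavnimili, ijomag, nissew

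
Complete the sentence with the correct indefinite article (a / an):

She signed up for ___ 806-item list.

The indefinite article is chosen by the initial *sound* of the following word, not its spelling.
The number *806* is spoken "eight hundred …", beginning with /eɪt/ — a vowel sound.
So the article is *an*: She signed up for an 806-item list.

an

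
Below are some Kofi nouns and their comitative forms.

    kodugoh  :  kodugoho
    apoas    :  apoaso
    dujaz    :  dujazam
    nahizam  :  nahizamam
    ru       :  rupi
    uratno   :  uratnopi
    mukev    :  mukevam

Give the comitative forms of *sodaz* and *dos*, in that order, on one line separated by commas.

The pattern is voicing of the final sound: -o when the stem ends in a voiceless consonant (*kodugoh*, *apoas*); -am when the stem ends in a voiced consonant (*dujaz*, *nahizam*, *mukev*); -pi when the stem ends in a vowel (*ru*, *uratno*).
*sodaz* — final sound /z/ (a voiced consonant) → -am → *sodazam*.
Since the final sound of *dos* is /s/ (a voiceless consonant), it takes -o, giving *doso*.

sodazam, doso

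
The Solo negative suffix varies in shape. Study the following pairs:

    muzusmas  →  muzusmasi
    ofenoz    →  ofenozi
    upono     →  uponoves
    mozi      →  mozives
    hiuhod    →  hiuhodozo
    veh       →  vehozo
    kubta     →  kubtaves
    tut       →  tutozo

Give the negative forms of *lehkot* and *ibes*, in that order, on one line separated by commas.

Looking at the final sound of each stem: -i when the stem ends in a sibilant (*muzusmas*, *ofenoz*); -ozo when the stem ends in a non-sibilant consonant (*hiuhod*, *veh*, *tut*); -ves when the stem ends in a vowel (*upono*, *mozi*, *kubta*).
The final sound of *lehkot* is /t/, which is a non-sibilant consonant, so the suffix is -ozo, giving *lehkotozo*.
*ibes* — final sound /s/ (a sibilant) → -i → *ibesi*.

lehkotozo, ibesi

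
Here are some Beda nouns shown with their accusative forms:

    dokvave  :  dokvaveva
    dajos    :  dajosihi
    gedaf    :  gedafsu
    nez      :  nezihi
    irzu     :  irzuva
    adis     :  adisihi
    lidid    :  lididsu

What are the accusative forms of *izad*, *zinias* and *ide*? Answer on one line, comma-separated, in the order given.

The alternation tracks the final sound of the stem — -ihi when the stem ends in a sibilant (*dajos*, *nez*, *adis*); -su when the stem ends in a non-sibilant consonant (*gedaf*, *lidid*); -va when the stem ends in a vowel (*dokvave*, *irzu*).
*izad*: final sound = /d/, a non-sibilant consonant → -su → *izadsu*.
*zinias* — final sound /s/ (a sibilant) → -ihi → *ziniasihi*.
*ide*: final sound = /e/, a vowel → -va → *ideva*.

izadsu, ziniasihi, ideva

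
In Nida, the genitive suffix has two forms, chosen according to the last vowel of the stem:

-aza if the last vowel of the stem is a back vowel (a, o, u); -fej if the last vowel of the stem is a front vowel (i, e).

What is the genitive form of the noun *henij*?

The last vowel of *henij* is /i/, which is a front vowel, so the suffix is -fej, giving *henijfej*.

henijfej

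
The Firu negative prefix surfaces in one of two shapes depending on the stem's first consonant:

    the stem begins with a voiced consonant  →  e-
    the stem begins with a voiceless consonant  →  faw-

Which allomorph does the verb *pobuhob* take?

*pobuhob*: first consonant = /p/, voiceless → faw-.

faw-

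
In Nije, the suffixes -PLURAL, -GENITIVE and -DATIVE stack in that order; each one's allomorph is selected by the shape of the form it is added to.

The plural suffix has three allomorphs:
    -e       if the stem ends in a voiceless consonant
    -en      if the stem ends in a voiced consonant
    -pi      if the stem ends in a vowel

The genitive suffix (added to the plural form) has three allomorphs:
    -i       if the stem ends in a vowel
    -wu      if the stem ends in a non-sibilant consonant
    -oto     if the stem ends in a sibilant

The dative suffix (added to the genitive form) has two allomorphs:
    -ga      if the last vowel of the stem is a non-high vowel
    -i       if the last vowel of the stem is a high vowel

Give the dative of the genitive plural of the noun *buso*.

*buso*: final sound = /o/, a vowel → -pi → *busopi*.
The plural form *busopi* — final sound /i/ (a vowel) → -i → *busopii*.
The last vowel of the genitive form *busopii* is /i/, which is a high vowel, so the dative suffix is -i, giving *busopiii*.

busopiii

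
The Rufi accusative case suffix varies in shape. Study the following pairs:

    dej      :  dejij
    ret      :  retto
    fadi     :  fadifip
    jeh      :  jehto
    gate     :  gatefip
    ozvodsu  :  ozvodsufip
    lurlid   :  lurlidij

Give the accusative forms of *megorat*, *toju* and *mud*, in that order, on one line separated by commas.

megoratto, tojufip, mudij

Looking at the final sound of each stem: -to when the stem ends in a voiceless consonant (*ret*, *jeh*); -ij when the stem ends in a voiced consonant (*dej*, *lurlid*); -fip when the stem ends in a vowel (*fadi*, *gate*, *ozvodsu*).
*megorat* — final sound /t/ (a voiceless consonant) → -to → *megoratto*.
*toju* — final sound /u/ (a vowel) → -fip → *tojufip*.
*mud*: final sound = /d/, a voiced consonant → -ij → *mudij*.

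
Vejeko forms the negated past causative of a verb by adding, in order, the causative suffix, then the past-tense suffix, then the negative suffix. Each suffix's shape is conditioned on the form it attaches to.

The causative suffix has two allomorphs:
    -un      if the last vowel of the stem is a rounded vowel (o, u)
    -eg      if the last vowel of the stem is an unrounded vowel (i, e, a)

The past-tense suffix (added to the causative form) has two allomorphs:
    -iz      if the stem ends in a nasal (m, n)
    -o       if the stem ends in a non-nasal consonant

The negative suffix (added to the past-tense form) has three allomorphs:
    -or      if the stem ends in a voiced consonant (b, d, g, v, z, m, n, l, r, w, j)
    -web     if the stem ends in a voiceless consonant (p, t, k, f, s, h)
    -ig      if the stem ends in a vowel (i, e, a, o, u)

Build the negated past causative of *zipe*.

zipeegoig

*zipe* — last vowel /e/ (an unrounded vowel) → -eg → *zipeeg*.
Since the final consonant of the causative form *zipeeg* is /g/ (non-nasal), it takes -o, giving *zipeego*.
The past-tense form *zipeego*: final sound = /o/, a vowel → -ig → *zipeegoig*.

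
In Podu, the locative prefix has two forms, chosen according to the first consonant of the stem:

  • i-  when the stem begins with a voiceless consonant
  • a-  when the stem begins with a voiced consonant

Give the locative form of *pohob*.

The first consonant of *pohob* is /p/, which is voiceless, so the prefix is i-, giving *ipohob*.

ipohob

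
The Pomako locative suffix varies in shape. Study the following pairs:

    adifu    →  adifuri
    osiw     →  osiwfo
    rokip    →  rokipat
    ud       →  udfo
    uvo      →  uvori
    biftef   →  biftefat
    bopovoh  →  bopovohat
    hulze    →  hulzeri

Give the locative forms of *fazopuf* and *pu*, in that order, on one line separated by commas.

fazopufat, puri

Looking at the final sound of each stem: -at when the stem ends in a voiceless consonant (*rokip*, *biftef*, *bopovoh*); -fo when the stem ends in a voiced consonant (*osiw*, *ud*); -ri when the stem ends in a vowel (*adifu*, *uvo*, *hulze*).
*fazopuf* — final sound /f/ (a voiceless consonant) → -at → *fazopufat*.
*pu* — final sound /u/ (a vowel) → -ri → *puri*.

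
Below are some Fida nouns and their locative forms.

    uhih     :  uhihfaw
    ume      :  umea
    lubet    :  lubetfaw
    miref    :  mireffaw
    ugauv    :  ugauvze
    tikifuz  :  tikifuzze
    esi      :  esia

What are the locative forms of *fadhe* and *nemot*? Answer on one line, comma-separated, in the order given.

The pattern is voicing of the final sound: -faw when the stem ends in a voiceless consonant (*uhih*, *lubet*, *miref*); -ze when the stem ends in a voiced consonant (*ugauv*, *tikifuz*); -a when the stem ends in a vowel (*ume*, *esi*).
Since the final sound of *fadhe* is /e/ (a vowel), it takes -a, giving *fadhea*.
Since the final sound of *nemot* is /t/ (a voiceless consonant), it takes -faw, giving *nemotfaw*.

fadhea, nemotfaw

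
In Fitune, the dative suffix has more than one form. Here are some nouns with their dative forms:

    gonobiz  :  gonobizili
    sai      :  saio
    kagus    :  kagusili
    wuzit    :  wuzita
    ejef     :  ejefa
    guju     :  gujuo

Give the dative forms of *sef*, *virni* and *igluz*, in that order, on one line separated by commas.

The alternation tracks the final sound of the stem — -ili when the stem ends in a sibilant (*gonobiz*, *kagus*); -a when the stem ends in a non-sibilant consonant (*wuzit*, *ejef*); -o when the stem ends in a vowel (*sai*, *guju*).
*sef* — final sound /f/ (a non-sibilant consonant) → -a → *sefa*.
The final sound of *virni* is /i/, which is a vowel, so the suffix is -o, giving *virnio*.
*igluz* — final sound /z/ (a sibilant) → -ili → *igluzili*.

sefa, virnio, igluzili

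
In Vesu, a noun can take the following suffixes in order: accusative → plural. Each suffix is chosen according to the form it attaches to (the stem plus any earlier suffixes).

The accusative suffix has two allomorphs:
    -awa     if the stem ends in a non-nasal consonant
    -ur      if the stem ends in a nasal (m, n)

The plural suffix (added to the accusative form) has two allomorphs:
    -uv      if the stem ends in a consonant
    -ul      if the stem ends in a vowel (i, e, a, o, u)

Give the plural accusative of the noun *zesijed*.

zesijedawaul

Since the final consonant of *zesijed* is /d/ (non-nasal), it takes -awa, giving *zesijedawa*.
The final sound of the accusative form *zesijedawa* is /a/, which is a vowel, so the plural suffix is -ul, giving *zesijedawaul*.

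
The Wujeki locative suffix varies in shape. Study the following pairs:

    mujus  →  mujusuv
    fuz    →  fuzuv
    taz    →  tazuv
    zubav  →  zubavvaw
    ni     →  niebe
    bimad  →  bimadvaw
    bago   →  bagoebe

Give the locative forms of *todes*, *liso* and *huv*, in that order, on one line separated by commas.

todesuv, lisoebe, huvvaw

The suffix is conditioned by the final sound: -uv when the stem ends in a sibilant (*mujus*, *fuz*, *taz*); -vaw when the stem ends in a non-sibilant consonant (*zubav*, *bimad*); -ebe when the stem ends in a vowel (*ni*, *bago*).
*todes* — final sound /s/ (a sibilant) → -uv → *todesuv*.
The final sound of *liso* is /o/, which is a vowel, so the suffix is -ebe, giving *lisoebe*.
The final sound of *huv* is /v/, which is a non-sibilant consonant, so the suffix is -vaw, giving *huvvaw*.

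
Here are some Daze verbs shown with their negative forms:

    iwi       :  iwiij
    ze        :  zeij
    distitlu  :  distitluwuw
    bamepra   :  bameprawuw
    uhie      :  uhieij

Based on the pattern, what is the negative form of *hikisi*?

hikisiij

The suffix is conditioned by the last vowel: -ij when the last vowel of the stem is a front vowel (*iwi*, *ze*, *uhie*); -wuw when the last vowel of the stem is a back vowel (*distitlu*, *bamepra*).
Since the last vowel of *hikisi* is /i/ (a front vowel), it takes -ij, giving *hikisiij*.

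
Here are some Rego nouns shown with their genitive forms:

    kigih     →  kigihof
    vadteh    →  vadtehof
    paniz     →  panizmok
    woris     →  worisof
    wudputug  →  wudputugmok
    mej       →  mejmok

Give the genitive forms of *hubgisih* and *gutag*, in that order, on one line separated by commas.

Looking at the final consonant of each stem: -of when the stem ends in a voiceless consonant (*kigih*, *vadteh*, *woris*); -mok when the stem ends in a voiced consonant (*paniz*, *wudputug*, *mej*).
The final consonant of *hubgisih* is /h/, which is voiceless, so the suffix is -of, giving *hubgisihof*.
*gutag* — final consonant /g/ (voiced) → -mok → *gutagmok*.

hubgisihof, gutagmok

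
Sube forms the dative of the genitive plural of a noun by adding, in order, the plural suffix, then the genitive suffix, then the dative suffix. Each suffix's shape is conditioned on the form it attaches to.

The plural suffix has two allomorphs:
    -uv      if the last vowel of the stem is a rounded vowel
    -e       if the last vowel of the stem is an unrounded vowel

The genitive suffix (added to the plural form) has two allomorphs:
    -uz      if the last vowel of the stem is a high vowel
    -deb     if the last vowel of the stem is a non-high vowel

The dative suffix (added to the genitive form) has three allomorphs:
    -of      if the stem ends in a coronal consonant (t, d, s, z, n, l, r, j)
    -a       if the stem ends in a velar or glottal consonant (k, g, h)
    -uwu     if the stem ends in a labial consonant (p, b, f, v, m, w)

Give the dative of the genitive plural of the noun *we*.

weedebuwu

*we*: last vowel = /e/, an unrounded vowel → -e → *wee*.
The last vowel of the plural form *wee* is /e/, which is a non-high vowel, so the genitive suffix is -deb, giving *weedeb*.
The final consonant of the genitive form *weedeb* is /b/, which is labial, so the dative suffix is -uwu, giving *weedebuwu*.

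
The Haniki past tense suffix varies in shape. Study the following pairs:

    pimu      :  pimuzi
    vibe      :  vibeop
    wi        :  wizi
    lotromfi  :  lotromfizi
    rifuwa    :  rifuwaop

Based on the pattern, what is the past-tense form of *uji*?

The alternation tracks the last vowel of the stem — -zi when the last vowel of the stem is a high vowel (*pimu*, *wi*, *lotromfi*); -op when the last vowel of the stem is a non-high vowel (*vibe*, *rifuwa*).
*uji* — last vowel /i/ (a high vowel) → -zi → *ujizi*.

ujizi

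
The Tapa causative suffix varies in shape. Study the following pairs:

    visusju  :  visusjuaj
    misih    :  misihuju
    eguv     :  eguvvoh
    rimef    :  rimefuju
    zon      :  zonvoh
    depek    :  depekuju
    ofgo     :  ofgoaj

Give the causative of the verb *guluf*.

Looking at the final sound of each stem: -uju when the stem ends in a voiceless consonant (*misih*, *rimef*, *depek*); -voh when the stem ends in a voiced consonant (*eguv*, *zon*); -aj when the stem ends in a vowel (*visusju*, *ofgo*).
The final sound of *guluf* is /f/, which is a voiceless consonant, so the suffix is -uju, giving *gulufuju*.

gulufuju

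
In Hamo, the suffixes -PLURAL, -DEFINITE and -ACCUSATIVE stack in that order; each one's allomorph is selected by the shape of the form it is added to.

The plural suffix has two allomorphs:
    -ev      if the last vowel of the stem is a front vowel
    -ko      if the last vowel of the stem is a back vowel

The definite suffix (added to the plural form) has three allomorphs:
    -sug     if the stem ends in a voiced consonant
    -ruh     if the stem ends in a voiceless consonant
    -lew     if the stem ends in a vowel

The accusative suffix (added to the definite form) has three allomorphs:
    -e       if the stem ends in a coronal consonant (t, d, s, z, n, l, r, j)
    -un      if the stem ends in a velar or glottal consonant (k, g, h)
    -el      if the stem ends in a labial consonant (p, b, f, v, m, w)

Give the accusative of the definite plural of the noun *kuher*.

Since the last vowel of *kuher* is /e/ (a front vowel), it takes -ev, giving *kuherev*.
The plural form *kuherev* — final sound /v/ (a voiced consonant) → -sug → *kuherevsug*.
The final consonant of the definite form *kuherevsug* is /g/, which is velar/glottal, so the accusative suffix is -un, giving *kuherevsugun*.

kuherevsugun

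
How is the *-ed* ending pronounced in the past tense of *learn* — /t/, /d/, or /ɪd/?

/d/

The stem *learn* ends in a voiced sound other than /d/.
The -ed suffix is realized as /ɪd/ after /t, d/; as /t/ after other voiceless consonants; and as /d/ after other voiced sounds.
So -ed on *learn* is pronounced /d/.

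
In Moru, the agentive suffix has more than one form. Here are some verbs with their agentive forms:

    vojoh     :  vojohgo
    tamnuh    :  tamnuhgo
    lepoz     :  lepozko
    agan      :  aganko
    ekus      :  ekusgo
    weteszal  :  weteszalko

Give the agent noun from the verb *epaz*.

epazko

The pattern is voicing of the final consonant: -go when the stem ends in a voiceless consonant (*vojoh*, *tamnuh*, *ekus*); -ko when the stem ends in a voiced consonant (*lepoz*, *agan*, *weteszal*).
*epaz* — final consonant /z/ (voiced) → -ko → *epazko*.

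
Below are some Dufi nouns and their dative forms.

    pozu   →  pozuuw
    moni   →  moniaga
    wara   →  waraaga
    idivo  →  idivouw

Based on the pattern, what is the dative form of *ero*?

The pattern is rounding harmony: -uw when the last vowel of the stem is a rounded vowel (*pozu*, *idivo*); -aga when the last vowel of the stem is an unrounded vowel (*moni*, *wara*).
Since the last vowel of *ero* is /o/ (a rounded vowel), it takes -uw, giving *erouw*.

erouw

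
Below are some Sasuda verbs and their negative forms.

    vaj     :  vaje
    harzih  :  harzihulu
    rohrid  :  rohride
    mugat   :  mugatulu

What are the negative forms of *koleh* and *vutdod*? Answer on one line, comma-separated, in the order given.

kolehulu, vutdode

The alternation tracks the final consonant of the stem — -ulu when the stem ends in a voiceless consonant (*harzih*, *mugat*); -e when the stem ends in a voiced consonant (*vaj*, *rohrid*).
Since the final consonant of *koleh* is /h/ (voiceless), it takes -ulu, giving *kolehulu*.
*vutdod*: final consonant = /d/, voiced → -e → *vutdode*.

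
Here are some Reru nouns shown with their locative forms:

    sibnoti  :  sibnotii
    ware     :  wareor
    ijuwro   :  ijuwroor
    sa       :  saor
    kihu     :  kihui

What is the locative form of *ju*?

The pattern is height harmony: -i when the last vowel of the stem is a high vowel (*sibnoti*, *kihu*); -or when the last vowel of the stem is a non-high vowel (*ware*, *ijuwro*, *sa*).
*ju* — last vowel /u/ (a high vowel) → -i → *jui*.

jui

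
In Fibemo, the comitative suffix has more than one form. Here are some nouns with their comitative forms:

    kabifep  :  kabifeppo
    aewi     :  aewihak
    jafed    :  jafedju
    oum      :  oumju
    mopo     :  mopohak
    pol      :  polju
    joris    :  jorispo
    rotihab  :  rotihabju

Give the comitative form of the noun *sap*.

sappo

The alternation tracks the final sound of the stem — -po when the stem ends in a voiceless consonant (*kabifep*, *joris*); -ju when the stem ends in a voiced consonant (*jafed*, *oum*, *pol*, *rotihab*); -hak when the stem ends in a vowel (*aewi*, *mopo*).
Since the final sound of *sap* is /p/ (a voiceless consonant), it takes -po, giving *sappo*.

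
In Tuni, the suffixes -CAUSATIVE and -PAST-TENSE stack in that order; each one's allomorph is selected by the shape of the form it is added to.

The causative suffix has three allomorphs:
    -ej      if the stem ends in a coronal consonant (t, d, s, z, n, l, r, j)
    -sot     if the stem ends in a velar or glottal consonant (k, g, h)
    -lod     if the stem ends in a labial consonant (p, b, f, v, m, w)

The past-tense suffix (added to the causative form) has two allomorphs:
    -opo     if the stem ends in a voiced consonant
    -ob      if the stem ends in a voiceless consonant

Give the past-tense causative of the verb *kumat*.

kumatejopo

The final consonant of *kumat* is /t/, which is coronal, so the causative suffix is -ej, giving *kumatej*.
Since the final consonant of the causative form *kumatej* is /j/ (voiced), it takes -opo, giving *kumatejopo*.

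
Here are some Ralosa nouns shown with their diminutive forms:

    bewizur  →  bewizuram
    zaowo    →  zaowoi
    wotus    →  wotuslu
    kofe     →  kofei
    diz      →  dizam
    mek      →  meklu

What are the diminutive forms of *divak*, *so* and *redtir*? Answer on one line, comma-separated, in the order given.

divaklu, soi, redtiram

The alternation tracks the final sound of the stem — -lu when the stem ends in a voiceless consonant (*wotus*, *mek*); -am when the stem ends in a voiced consonant (*bewizur*, *diz*); -i when the stem ends in a vowel (*zaowo*, *kofe*).
*divak*: final sound = /k/, a voiceless consonant → -lu → *divaklu*.
The final sound of *so* is /o/, which is a vowel, so the suffix is -i, giving *soi*.
*redtir* — final sound /r/ (a voiced consonant) → -am → *redtiram*.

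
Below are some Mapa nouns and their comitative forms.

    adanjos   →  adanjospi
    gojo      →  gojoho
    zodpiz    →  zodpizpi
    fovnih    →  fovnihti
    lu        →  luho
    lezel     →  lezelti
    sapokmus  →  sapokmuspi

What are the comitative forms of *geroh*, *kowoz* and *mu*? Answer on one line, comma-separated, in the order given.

gerohti, kowozpi, muho

The suffix is conditioned by the final sound: -pi when the stem ends in a sibilant (*adanjos*, *zodpiz*, *sapokmus*); -ti when the stem ends in a non-sibilant consonant (*fovnih*, *lezel*); -ho when the stem ends in a vowel (*gojo*, *lu*).
Since the final sound of *geroh* is /h/ (a non-sibilant consonant), it takes -ti, giving *gerohti*.
Since the final sound of *kowoz* is /z/ (a sibilant), it takes -pi, giving *kowozpi*.
Since the final sound of *mu* is /u/ (a vowel), it takes -ho, giving *muho*.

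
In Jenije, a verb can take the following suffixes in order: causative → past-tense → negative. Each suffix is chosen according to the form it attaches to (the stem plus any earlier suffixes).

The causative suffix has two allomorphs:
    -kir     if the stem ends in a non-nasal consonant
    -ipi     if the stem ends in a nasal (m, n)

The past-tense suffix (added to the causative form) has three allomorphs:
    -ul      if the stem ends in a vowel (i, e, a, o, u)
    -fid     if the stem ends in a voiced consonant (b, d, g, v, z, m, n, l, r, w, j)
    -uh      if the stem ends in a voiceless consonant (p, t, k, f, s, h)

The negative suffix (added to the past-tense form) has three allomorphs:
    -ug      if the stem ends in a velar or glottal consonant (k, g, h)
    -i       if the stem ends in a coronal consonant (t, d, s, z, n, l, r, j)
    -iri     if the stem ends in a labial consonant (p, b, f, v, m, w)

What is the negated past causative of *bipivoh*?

bipivohkirfidi

Since the final consonant of *bipivoh* is /h/ (non-nasal), it takes -kir, giving *bipivohkir*.
The causative form *bipivohkir* — final sound /r/ (a voiced consonant) → -fid → *bipivohkirfid*.
The past-tense form *bipivohkirfid* — final consonant /d/ (coronal) → -i → *bipivohkirfidi*.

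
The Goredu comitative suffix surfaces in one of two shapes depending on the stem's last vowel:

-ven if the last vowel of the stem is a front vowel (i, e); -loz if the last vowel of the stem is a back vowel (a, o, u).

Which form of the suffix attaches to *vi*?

-ven

Since the last vowel of *vi* is /i/ (a front vowel), it takes -ven.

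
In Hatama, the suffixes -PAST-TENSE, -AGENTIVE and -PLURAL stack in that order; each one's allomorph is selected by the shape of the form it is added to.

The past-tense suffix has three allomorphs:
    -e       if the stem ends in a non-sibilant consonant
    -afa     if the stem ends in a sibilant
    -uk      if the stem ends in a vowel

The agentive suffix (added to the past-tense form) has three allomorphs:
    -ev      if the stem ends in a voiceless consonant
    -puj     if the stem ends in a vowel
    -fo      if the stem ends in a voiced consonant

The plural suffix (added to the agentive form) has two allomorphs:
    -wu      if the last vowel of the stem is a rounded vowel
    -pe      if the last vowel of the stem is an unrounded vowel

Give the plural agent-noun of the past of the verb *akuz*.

akuzafapujwu

*akuz*: final sound = /z/, a sibilant → -afa → *akuzafa*.
The final sound of the past-tense form *akuzafa* is /a/, which is a vowel, so the agentive suffix is -puj, giving *akuzafapuj*.
The agentive form *akuzafapuj* — last vowel /u/ (a rounded vowel) → -wu → *akuzafapujwu*.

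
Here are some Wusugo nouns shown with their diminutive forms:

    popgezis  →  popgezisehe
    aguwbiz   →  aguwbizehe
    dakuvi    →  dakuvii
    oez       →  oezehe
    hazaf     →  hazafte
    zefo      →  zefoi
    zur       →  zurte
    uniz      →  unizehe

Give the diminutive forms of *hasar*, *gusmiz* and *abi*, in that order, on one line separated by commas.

Looking at the final sound of each stem: -ehe when the stem ends in a sibilant (*popgezis*, *aguwbiz*, *oez*, *uniz*); -te when the stem ends in a non-sibilant consonant (*hazaf*, *zur*); -i when the stem ends in a vowel (*dakuvi*, *zefo*).
*hasar* — final sound /r/ (a non-sibilant consonant) → -te → *hasarte*.
The final sound of *gusmiz* is /z/, which is a sibilant, so the suffix is -ehe, giving *gusmizehe*.
*abi* — final sound /i/ (a vowel) → -i → *abii*.

hasarte, gusmizehe, abii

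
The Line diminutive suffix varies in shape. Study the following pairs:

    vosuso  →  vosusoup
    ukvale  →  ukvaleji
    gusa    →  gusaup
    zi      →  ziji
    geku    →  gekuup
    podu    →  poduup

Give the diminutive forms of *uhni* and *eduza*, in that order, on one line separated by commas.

The alternation tracks the last vowel of the stem — -ji when the last vowel of the stem is a front vowel (*ukvale*, *zi*); -up when the last vowel of the stem is a back vowel (*vosuso*, *gusa*, *geku*, *podu*).
*uhni*: last vowel = /i/, a front vowel → -ji → *uhniji*.
The last vowel of *eduza* is /a/, which is a back vowel, so the suffix is -up, giving *eduzaup*.

uhniji, eduzaup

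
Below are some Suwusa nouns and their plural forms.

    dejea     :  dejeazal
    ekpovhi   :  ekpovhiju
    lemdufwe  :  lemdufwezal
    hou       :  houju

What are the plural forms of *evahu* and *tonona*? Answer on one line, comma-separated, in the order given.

Looking at the last vowel of each stem: -ju when the last vowel of the stem is a high vowel (*ekpovhi*, *hou*); -zal when the last vowel of the stem is a non-high vowel (*dejea*, *lemdufwe*).
*evahu* — last vowel /u/ (a high vowel) → -ju → *evahuju*.
*tonona*: last vowel = /a/, a non-high vowel → -zal → *tononazal*.

evahuju, tononazal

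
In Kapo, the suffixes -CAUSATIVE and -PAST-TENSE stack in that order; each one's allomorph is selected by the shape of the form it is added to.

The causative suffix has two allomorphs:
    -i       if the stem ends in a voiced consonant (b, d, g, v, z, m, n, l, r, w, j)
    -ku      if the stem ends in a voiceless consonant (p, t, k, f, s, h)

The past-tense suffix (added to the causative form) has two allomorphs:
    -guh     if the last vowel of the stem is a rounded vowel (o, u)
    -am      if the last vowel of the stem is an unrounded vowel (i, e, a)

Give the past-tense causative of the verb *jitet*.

The final consonant of *jitet* is /t/, which is voiceless, so the causative suffix is -ku, giving *jitetku*.
The last vowel of the causative form *jitetku* is /u/, which is a rounded vowel, so the past-tense suffix is -guh, giving *jitetkuguh*.

jitetkuguh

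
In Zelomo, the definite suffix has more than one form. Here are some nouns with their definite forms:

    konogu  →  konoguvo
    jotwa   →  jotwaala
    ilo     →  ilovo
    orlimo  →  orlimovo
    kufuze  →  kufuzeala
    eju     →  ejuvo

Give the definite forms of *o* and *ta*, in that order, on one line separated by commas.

ovo, taala

Looking at the last vowel of each stem: -vo when the last vowel of the stem is a rounded vowel (*konogu*, *ilo*, *orlimo*, *eju*); -ala when the last vowel of the stem is an unrounded vowel (*jotwa*, *kufuze*).
*o* — last vowel /o/ (a rounded vowel) → -vo → *ovo*.
*ta*: last vowel = /a/, an unrounded vowel → -ala → *taala*.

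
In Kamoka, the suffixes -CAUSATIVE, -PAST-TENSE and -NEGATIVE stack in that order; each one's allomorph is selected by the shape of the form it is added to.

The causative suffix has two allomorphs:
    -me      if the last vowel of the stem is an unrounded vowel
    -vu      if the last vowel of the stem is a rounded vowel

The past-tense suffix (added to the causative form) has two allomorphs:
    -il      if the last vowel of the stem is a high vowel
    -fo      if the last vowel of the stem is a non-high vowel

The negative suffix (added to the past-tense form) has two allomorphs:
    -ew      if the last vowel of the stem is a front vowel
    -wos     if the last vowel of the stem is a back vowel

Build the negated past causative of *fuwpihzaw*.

fuwpihzawmefowos

*fuwpihzaw* — last vowel /a/ (an unrounded vowel) → -me → *fuwpihzawme*.
Since the last vowel of the causative form *fuwpihzawme* is /e/ (a non-high vowel), it takes -fo, giving *fuwpihzawmefo*.
Since the last vowel of the past-tense form *fuwpihzawmefo* is /o/ (a back vowel), it takes -wos, giving *fuwpihzawmefowos*.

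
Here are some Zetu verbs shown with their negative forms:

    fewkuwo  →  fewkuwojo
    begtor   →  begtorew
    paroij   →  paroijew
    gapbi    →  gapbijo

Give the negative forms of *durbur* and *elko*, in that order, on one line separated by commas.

The pattern is consonant vs. vowel: -ew when the stem ends in a consonant (*begtor*, *paroij*); -jo when the stem ends in a vowel (*fewkuwo*, *gapbi*).
Since the final sound of *durbur* is /r/ (a consonant), it takes -ew, giving *durburew*.
*elko*: final sound = /o/, a vowel → -jo → *elkojo*.

durburew, elkojo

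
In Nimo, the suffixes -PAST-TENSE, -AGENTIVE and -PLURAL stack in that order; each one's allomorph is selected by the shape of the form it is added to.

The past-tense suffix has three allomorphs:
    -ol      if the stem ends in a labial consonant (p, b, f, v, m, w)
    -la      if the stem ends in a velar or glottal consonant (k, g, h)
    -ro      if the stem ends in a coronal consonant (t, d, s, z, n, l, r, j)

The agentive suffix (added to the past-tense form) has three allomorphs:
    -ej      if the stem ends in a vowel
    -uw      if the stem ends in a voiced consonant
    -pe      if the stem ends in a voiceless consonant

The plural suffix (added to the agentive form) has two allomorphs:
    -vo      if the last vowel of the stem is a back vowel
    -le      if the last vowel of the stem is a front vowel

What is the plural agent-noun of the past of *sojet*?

sojetroejle

Since the final consonant of *sojet* is /t/ (coronal), it takes -ro, giving *sojetro*.
Since the final sound of the past-tense form *sojetro* is /o/ (a vowel), it takes -ej, giving *sojetroej*.
Since the last vowel of the agentive form *sojetroej* is /e/ (a front vowel), it takes -le, giving *sojetroejle*.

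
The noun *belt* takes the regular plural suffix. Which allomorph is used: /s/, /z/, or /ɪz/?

/s/

The stem *belt* ends in a voiceless non-sibilant consonant.
The plural suffix surfaces as /ɪz/ after sibilants, /s/ after other voiceless consonants, and /z/ after other voiced sounds.
So the plural -s on *belt* is pronounced /s/.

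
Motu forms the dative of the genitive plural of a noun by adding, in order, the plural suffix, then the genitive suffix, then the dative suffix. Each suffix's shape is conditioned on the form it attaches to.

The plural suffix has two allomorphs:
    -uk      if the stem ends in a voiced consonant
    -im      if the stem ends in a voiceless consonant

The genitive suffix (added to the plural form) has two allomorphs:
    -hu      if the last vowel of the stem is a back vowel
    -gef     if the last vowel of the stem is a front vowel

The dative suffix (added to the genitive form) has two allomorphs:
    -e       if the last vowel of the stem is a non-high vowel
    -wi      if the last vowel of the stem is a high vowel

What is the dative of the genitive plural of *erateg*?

*erateg*: final consonant = /g/, voiced → -uk → *erateguk*.
The last vowel of the plural form *erateguk* is /u/, which is a back vowel, so the genitive suffix is -hu, giving *erategukhu*.
Since the last vowel of the genitive form *erategukhu* is /u/ (a high vowel), it takes -wi, giving *erategukhuwi*.

erategukhuwi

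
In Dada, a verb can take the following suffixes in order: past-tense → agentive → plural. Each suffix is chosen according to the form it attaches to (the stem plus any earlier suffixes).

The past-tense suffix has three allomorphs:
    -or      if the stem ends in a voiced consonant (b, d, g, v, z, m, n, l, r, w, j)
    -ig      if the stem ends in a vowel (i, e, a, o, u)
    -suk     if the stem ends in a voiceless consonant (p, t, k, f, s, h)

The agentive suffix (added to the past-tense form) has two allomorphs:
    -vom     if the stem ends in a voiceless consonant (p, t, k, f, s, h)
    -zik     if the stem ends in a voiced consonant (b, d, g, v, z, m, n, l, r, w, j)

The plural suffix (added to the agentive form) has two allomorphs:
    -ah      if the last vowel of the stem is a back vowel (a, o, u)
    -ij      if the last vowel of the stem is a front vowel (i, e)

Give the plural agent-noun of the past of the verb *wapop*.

wapopsukvomah

*wapop* — final sound /p/ (a voiceless consonant) → -suk → *wapopsuk*.
The final consonant of the past-tense form *wapopsuk* is /k/, which is voiceless, so the agentive suffix is -vom, giving *wapopsukvom*.
The last vowel of the agentive form *wapopsukvom* is /o/, which is a back vowel, so the plural suffix is -ah, giving *wapopsukvomah*.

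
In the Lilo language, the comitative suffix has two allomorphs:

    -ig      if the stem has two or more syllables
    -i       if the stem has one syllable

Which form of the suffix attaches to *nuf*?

-i

*nuf* has one syllable, so the suffix is -i.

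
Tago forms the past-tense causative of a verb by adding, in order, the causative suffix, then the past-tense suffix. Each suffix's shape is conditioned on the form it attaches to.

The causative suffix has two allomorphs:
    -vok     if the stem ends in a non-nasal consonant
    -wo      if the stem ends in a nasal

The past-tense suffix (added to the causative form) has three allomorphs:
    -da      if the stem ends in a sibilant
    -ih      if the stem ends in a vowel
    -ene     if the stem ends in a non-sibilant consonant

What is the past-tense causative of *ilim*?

The final consonant of *ilim* is /m/, which is a nasal, so the causative suffix is -wo, giving *ilimwo*.
The causative form *ilimwo*: final sound = /o/, a vowel → -ih → *ilimwoih*.

ilimwoih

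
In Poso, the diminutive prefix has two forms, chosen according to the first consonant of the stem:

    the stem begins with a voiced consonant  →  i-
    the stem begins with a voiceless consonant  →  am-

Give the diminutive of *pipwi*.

ampipwi

*pipwi*: first consonant = /p/, voiceless → am- → *ampipwi*.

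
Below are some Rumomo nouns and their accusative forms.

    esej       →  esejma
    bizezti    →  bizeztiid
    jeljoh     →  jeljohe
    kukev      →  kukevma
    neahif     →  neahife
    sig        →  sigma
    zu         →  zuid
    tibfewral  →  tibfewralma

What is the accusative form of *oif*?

The pattern is voicing of the final sound: -e when the stem ends in a voiceless consonant (*jeljoh*, *neahif*); -ma when the stem ends in a voiced consonant (*esej*, *kukev*, *sig*, *tibfewral*); -id when the stem ends in a vowel (*bizezti*, *zu*).
*oif* — final sound /f/ (a voiceless consonant) → -e → *oife*.

oife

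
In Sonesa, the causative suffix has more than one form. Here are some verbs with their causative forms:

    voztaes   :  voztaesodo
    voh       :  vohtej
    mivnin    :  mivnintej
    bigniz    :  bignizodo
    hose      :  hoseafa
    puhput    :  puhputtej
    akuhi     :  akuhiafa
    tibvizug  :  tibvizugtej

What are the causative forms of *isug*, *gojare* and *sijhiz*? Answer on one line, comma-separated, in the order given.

isugtej, gojareafa, sijhizodo

The pattern is sibilance of the final sound: -odo when the stem ends in a sibilant (*voztaes*, *bigniz*); -tej when the stem ends in a non-sibilant consonant (*voh*, *mivnin*, *puhput*, *tibvizug*); -afa when the stem ends in a vowel (*hose*, *akuhi*).
*isug*: final sound = /g/, a non-sibilant consonant → -tej → *isugtej*.
The final sound of *gojare* is /e/, which is a vowel, so the suffix is -afa, giving *gojareafa*.
Since the final sound of *sijhiz* is /z/ (a sibilant), it takes -odo, giving *sijhizodo*.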